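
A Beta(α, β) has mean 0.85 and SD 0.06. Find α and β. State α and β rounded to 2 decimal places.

α = 29.25, β = 5.16

Variance = 0.06² = 0.0036. The moment-matching identity α+β = μ(1−μ)/Var − 1 gives
α+β = 0.1275/0.0036 − 1 = 34.4167, so α = μ·34.4167 = 29.25 and β = (1−μ)·34.4167 = 5.16.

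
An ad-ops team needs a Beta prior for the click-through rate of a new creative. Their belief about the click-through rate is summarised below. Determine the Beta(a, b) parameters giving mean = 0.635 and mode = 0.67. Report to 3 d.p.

With s = a+b: μ = a/s and mode = (a−1)/(s−2). Eliminating a = μs,
μs − 1 = m(s−2) ⇒ s(μ−m) = 1−2m ⇒ s = -0.34/-0.035 = 9.7143.
So a = μs = 6.169, b = (1−μ)s = 3.546.

a = 6.169, b = 3.546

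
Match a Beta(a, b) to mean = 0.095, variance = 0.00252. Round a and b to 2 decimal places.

a = 3.15, b = 29.97

Let s = a+b. The Beta variance is μ(1−μ)/(s+1).
So s+1 = μ(1−μ)/σ² = (0.095×0.905)/0.00252 = 0.085975/0.00252 = 34.1171, giving s = 33.1171.
Then a = μs = 0.095×33.1171 = 3.15 and b = (1−μ)s = 0.905×33.1171 = 29.97.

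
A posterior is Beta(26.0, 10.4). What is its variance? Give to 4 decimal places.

0.0055

μ = 26.0/36.4 = 0.714286; Var = μ(1−μ)/(α+β+1) = 0.2040816/37.4 = 0.0055.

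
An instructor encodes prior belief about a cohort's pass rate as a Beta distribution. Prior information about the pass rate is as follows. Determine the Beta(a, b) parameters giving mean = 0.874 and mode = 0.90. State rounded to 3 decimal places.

a = 26.892, b = 3.877

With s = a+b: μ = a/s and mode = (a−1)/(s−2). Eliminating a = μs,
μs − 1 = m(s−2) ⇒ s(μ−m) = 1−2m ⇒ s = -0.80/-0.026 = 30.7692.
So a = μs = 26.892, b = (1−μ)s = 3.877.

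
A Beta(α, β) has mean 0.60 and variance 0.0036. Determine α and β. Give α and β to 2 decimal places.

α = 39.40, β = 26.27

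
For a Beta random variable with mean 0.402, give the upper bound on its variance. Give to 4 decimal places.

Var = μ(1−μ)/(α+β+1), which approaches μ(1−μ) as α+β → 0.
So the supremum is μ(1−μ) = 0.402×0.598 = 0.2404.

0.2404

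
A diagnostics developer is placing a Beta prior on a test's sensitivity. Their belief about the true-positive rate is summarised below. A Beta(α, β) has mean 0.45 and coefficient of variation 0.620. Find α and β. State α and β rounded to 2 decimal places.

σ = CV·μ = 0.620×0.45 = 0.27900, so σ² = 0.077841.
s+1 = μ(1−μ)/σ² = 0.2475/0.077841 = 3.1796, so s = α+β = 2.1796.
α = μs = 0.98, β = (1−μ)s = 1.20.

α = 0.98, β = 1.20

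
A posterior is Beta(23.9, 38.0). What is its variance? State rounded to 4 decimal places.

α+β = 61.9 and αβ = 908.20, so Var = αβ/[(α+β)²(α+β+1)] = 908.20/241008.269 = 0.0038.

0.0038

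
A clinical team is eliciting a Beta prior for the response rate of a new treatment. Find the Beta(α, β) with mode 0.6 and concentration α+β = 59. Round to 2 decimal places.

α = 35.20, β = 23.80

Since the density peak of Beta(α,β) is at (α−1)/(α+β−2),
α = 1 + 0.6(59−2) = 35.20 and β = 59 − 35.20 = 23.80.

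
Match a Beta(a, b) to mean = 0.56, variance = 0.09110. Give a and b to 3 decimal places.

a = 0.955, b = 0.750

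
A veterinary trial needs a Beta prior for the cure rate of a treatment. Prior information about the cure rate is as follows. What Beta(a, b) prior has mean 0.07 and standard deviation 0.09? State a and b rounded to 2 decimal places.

a = 0.49, b = 6.54

σ² = 0.09² = 0.0081.
With s = a+b, Var = μ(1−μ)/(s+1), so s+1 = (0.07×0.93)/0.0081 = 8.0370 and s = 7.0370.
a = μs = 0.49, b = (1−μ)s = 6.54.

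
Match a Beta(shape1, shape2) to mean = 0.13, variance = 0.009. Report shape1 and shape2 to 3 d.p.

Write ν = shape1+shape2; then shape1 = μν and Var = μ(1−μ)/(ν+1).
ν = μ(1−μ)/Var − 1 = 0.1131/0.009 − 1 = 11.5667.
shape1 = 0.13·11.5667 = 1.504, shape2 = 0.87·11.5667 = 10.063.

shape1 = 1.504, shape2 = 10.063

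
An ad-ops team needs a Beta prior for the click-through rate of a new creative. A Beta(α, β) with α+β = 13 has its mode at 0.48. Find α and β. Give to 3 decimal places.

α = 6.280, β = 6.720

For α,β>1 the mode is (α−1)/(α+β−2), so α = mode·(κ−2)+1 = 0.48×11+1 = 6.280.
And β = (1−mode)·(κ−2)+1 = 0.52×11+1 = 6.720.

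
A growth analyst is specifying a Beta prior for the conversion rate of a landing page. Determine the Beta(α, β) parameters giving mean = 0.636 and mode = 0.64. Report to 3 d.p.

With s = α+β: μ = α/s and mode = (α−1)/(s−2). Eliminating α = μs,
μs − 1 = m(s−2) ⇒ s(μ−m) = 1−2m ⇒ s = -0.28/-0.004 = 70.0000.
So α = μs = 44.520, β = (1−μ)s = 25.480.

α = 44.520, β = 25.480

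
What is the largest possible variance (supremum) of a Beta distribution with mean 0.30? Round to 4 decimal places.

0.2100

Var = μ(1−μ)/(α+β+1), which approaches μ(1−μ) as α+β → 0.
So the supremum is μ(1−μ) = 0.30×0.70 = 0.2100.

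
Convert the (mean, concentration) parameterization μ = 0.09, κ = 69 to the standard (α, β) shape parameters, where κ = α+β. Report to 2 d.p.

α = μκ = 0.09×69 = 6.21 and β = (1−μ)κ = 0.91×69 = 62.79.

α = 6.21, β = 62.79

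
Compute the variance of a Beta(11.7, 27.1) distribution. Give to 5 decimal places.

μ = 11.7/38.8 = 0.301546; Var = μ(1−μ)/(α+β+1) = 0.2106162/39.8 = 0.00529.

0.00529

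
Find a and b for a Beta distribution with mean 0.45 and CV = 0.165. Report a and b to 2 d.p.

σ = CV·μ = 0.165×0.45 = 0.07425, so σ² = 0.005513.
s+1 = μ(1−μ)/σ² = 0.2475/0.005513 = 44.8934, so s = a+b = 43.8934.
a = μs = 19.75, b = (1−μ)s = 24.14.

a = 19.75, b = 24.14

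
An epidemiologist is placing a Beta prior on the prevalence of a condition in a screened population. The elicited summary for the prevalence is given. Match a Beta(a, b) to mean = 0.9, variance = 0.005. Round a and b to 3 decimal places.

Write ν = a+b; then a = μν and Var = μ(1−μ)/(ν+1).
ν = μ(1−μ)/Var − 1 = 0.09/0.005 − 1 = 17.0000.
a = 0.9·17.0000 = 15.300, b = 0.1·17.0000 = 1.700.

a = 15.300, b = 1.700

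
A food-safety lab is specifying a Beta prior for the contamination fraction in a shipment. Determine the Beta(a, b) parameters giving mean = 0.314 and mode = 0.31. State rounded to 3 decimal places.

a = 29.830, b = 65.170

Let s = a+b. Mean gives a = μs = 0.314s; mode gives (a−1)/(s−2) = 0.31.
Substituting: 0.314s − 1 = 0.31(s−2) = 0.31s − 0.62, so 0.004s = 0.38 and s = 95.0000.
Then a = 0.314×95.0000 = 29.830 and b = s−a = 65.170.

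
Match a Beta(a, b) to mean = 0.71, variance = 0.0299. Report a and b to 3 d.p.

Let s = a+b. The Beta variance is μ(1−μ)/(s+1).
So s+1 = μ(1−μ)/σ² = (0.71×0.29)/0.0299 = 0.2059/0.0299 = 6.8863, giving s = 5.8863.
Then a = μs = 0.71×5.8863 = 4.179 and b = (1−μ)s = 0.29×5.8863 = 1.707.

a = 4.179, b = 1.707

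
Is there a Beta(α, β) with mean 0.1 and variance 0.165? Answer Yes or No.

The Beta variance bound is σ² < μ(1−μ).
Here μ(1−μ) = 0.1×0.9 = 0.09, and 0.165 ≥ 0.09.

No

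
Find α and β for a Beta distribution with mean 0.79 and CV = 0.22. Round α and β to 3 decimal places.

α = 3.549, β = 0.943

Var = (CV·μ)² = (0.22×0.79)² = 0.030206.
α+β = μ(1−μ)/Var − 1 = 0.1659/0.030206 − 1 = 4.4922.
Thus α = 0.79·4.4922 = 3.549 and β = 0.21·4.4922 = 0.943.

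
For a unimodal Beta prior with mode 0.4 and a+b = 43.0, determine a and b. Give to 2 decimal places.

a = 17.40, b = 25.60

Since the density peak of Beta(a,b) is at (a−1)/(a+b−2),
a = 1 + 0.4(43.0−2) = 17.40 and b = 43.0 − 17.40 = 25.60.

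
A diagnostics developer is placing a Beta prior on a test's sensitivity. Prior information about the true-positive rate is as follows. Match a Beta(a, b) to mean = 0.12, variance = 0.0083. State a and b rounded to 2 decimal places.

a = 1.41, b = 10.32

By moment matching, a+b = μ(1−μ)/σ² − 1 = (0.12·0.88)/0.0083 − 1 = 12.7229 − 1 = 11.7229.
Since a/(a+b) = μ, a = 0.12·11.7229 = 1.41 and b = 0.88·11.7229 = 10.32.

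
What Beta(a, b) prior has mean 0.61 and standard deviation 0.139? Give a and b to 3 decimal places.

Variance = 0.139² = 0.019321. The moment-matching identity a+b = μ(1−μ)/Var − 1 gives
a+b = 0.2379/0.019321 − 1 = 11.3130, so a = μ·11.3130 = 6.901 and b = (1−μ)·11.3130 = 4.412.

a = 6.901, b = 4.412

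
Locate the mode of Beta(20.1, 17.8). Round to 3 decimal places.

With α,β > 1, mode = (α−1)/(α+β−2) = 19.1/35.9 = 0.532.

0.532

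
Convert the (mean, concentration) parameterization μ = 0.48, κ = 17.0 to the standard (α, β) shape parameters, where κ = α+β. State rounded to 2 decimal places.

Split κ in proportion μ : (1−μ): α = 0.48·17.0 = 8.16, β = 17.0 − 8.16 = 8.84.

α = 8.16, β = 8.84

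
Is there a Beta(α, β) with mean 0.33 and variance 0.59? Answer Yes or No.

For any Beta, Var(X) < E[X]·(1−E[X]).
Here μ(1−μ) = 0.33×0.67 = 0.2211, and 0.59 ≥ 0.2211.

No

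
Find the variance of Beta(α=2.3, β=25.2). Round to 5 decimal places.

α+β = 27.5 and αβ = 57.96, so Var = αβ/[(α+β)²(α+β+1)] = 57.96/21553.125 = 0.00269.

0.00269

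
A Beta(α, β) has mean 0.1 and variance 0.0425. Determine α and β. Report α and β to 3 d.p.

α = 0.112, β = 1.006

Write ν = α+β; then α = μν and Var = μ(1−μ)/(ν+1).
ν = μ(1−μ)/Var − 1 = 0.09/0.0425 − 1 = 1.1176.
α = 0.1·1.1176 = 0.112, β = 0.9·1.1176 = 1.006.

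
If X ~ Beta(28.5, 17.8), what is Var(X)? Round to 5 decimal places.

μ = 28.5/46.3 = 0.615551; Var = μ(1−μ)/(α+β+1) = 0.2366480/47.3 = 0.00500.

0.00500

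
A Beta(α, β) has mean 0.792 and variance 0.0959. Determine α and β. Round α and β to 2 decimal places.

Write ν = α+β; then α = μν and Var = μ(1−μ)/(ν+1).
ν = μ(1−μ)/Var − 1 = 0.164736/0.0959 − 1 = 0.7178.
α = 0.792·0.7178 = 0.57, β = 0.208·0.7178 = 0.15.

α = 0.57, β = 0.15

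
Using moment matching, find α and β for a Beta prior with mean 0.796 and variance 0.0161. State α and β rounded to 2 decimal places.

α = 7.23, β = 1.85

Let s = α+β. The Beta variance is μ(1−μ)/(s+1).
So s+1 = μ(1−μ)/σ² = (0.796×0.204)/0.0161 = 0.162384/0.0161 = 10.0860, giving s = 9.0860.
Then α = μs = 0.796×9.0860 = 7.23 and β = (1−μ)s = 0.204×9.0860 = 1.85.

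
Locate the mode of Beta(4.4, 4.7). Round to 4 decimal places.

0.4789

With α,β > 1, mode = (α−1)/(α+β−2) = 3.4/7.1 = 0.4789.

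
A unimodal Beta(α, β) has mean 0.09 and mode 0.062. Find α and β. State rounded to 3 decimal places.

α = 2.816, β = 28.470

With s = α+β: μ = α/s and mode = (α−1)/(s−2). Eliminating α = μs,
μs − 1 = m(s−2) ⇒ s(μ−m) = 1−2m ⇒ s = 0.876/0.028 = 31.2857.
So α = μs = 2.816, β = (1−μ)s = 28.470.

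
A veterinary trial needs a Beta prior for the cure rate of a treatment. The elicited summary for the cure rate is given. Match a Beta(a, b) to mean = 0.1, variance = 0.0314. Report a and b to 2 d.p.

By moment matching, a+b = μ(1−μ)/σ² − 1 = (0.1·0.9)/0.0314 − 1 = 2.8662 − 1 = 1.8662.
Since a/(a+b) = μ, a = 0.1·1.8662 = 0.19 and b = 0.9·1.8662 = 1.68.

a = 0.19, b = 1.68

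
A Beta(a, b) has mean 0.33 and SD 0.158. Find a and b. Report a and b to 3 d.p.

σ² = 0.158² = 0.024964.
With s = a+b, Var = μ(1−μ)/(s+1), so s+1 = (0.33×0.67)/0.024964 = 8.8568 and s = 7.8568.
a = μs = 2.593, b = (1−μ)s = 5.264.

a = 2.593, b = 5.264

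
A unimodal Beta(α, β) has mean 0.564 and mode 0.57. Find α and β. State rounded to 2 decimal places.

With s = α+β: μ = α/s and mode = (α−1)/(s−2). Eliminating α = μs,
μs − 1 = m(s−2) ⇒ s(μ−m) = 1−2m ⇒ s = -0.14/-0.006 = 23.3333.
So α = μs = 13.16, β = (1−μ)s = 10.17.

α = 13.16, β = 10.17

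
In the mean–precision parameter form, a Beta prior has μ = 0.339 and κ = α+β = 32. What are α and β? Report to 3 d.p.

α = 10.848, β = 21.152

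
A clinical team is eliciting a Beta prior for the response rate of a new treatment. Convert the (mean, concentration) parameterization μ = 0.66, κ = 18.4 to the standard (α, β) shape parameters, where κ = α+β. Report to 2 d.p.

α = μκ = 0.66×18.4 = 12.14 and β = (1−μ)κ = 0.34×18.4 = 6.26.

α = 12.14, β = 6.26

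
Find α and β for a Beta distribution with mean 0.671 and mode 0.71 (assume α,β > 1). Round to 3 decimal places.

With s = α+β: μ = α/s and mode = (α−1)/(s−2). Eliminating α = μs,
μs − 1 = m(s−2) ⇒ s(μ−m) = 1−2m ⇒ s = -0.42/-0.039 = 10.7692.
So α = μs = 7.226, β = (1−μ)s = 3.543.

α = 7.226, β = 3.543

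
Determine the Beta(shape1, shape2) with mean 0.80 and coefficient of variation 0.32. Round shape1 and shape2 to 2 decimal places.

shape1 = 1.15, shape2 = 0.29

σ = CV·μ = 0.32×0.80 = 0.25600, so σ² = 0.065536.
s+1 = μ(1−μ)/σ² = 0.1600/0.065536 = 2.4414, so s = shape1+shape2 = 1.4414.
shape1 = μs = 1.15, shape2 = (1−μ)s = 0.29.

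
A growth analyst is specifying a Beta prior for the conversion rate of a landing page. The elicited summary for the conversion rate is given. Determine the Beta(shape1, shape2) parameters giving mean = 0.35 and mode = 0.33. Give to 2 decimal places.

With s = shape1+shape2: μ = shape1/s and mode = (shape1−1)/(s−2). Eliminating shape1 = μs,
μs − 1 = m(s−2) ⇒ s(μ−m) = 1−2m ⇒ s = 0.34/0.02 = 17.0000.
So shape1 = μs = 5.95, shape2 = (1−μ)s = 11.05.

shape1 = 5.95, shape2 = 11.05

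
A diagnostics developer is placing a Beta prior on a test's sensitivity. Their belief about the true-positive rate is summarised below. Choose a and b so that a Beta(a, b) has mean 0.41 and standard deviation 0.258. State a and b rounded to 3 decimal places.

a = 1.080, b = 1.554

Variance = 0.258² = 0.066564. The moment-matching identity a+b = μ(1−μ)/Var − 1 gives
a+b = 0.2419/0.066564 − 1 = 2.6341, so a = μ·2.6341 = 1.080 and b = (1−μ)·2.6341 = 1.554.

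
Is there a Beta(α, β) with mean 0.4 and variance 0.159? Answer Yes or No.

Yes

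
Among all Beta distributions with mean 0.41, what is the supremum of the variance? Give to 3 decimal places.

0.242

For fixed mean μ the Beta variance is μ(1−μ)/(α+β+1), increasing as α+β decreases.
Its least upper bound (not attained) is μ(1−μ) = 0.41·0.59 = 0.242.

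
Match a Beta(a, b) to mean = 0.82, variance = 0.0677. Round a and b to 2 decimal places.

By moment matching, a+b = μ(1−μ)/σ² − 1 = (0.82·0.18)/0.0677 − 1 = 2.1802 − 1 = 1.1802.
Since a/(a+b) = μ, a = 0.82·1.1802 = 0.97 and b = 0.18·1.1802 = 0.21.

a = 0.97, b = 0.21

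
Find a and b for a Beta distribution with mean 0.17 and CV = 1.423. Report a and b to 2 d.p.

a = 0.24, b = 1.17

σ = CV·μ = 1.423×0.17 = 0.24191, so σ² = 0.058520.
s+1 = μ(1−μ)/σ² = 0.1411/0.058520 = 2.4111, so s = a+b = 1.4111.
a = μs = 0.24, b = (1−μ)s = 1.17.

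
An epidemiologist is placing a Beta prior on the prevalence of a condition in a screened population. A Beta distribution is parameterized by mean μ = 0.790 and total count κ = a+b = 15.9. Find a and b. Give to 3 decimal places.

a = 12.561, b = 3.339

a = μκ = 0.790×15.9 = 12.561 and b = (1−μ)κ = 0.210×15.9 = 3.339.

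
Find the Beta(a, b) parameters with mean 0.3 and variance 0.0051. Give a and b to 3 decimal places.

a = 12.053, b = 28.124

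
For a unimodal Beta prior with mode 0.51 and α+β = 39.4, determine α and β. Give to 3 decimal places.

α = 20.074, β = 19.326

Mode = (α−1)/(κ−2) with κ = α+β, so α−1 = 0.51·37.4 = 19.074.
α = 20.074; β = κ − α = 19.326.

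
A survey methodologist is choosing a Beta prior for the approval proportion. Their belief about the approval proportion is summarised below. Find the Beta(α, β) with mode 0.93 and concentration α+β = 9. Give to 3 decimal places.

α = 7.510, β = 1.490

For α,β>1 the mode is (α−1)/(α+β−2), so α = mode·(κ−2)+1 = 0.93×7+1 = 7.510.
And β = (1−mode)·(κ−2)+1 = 0.07×7+1 = 1.490.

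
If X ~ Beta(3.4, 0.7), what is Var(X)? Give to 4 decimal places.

0.0278

Var = αβ/[(α+β)²(α+β+1)] = (3.4×0.7)/(4.1²×5.1) = 2.38/85.731 = 0.0278.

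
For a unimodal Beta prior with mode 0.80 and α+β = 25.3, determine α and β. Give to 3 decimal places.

Since the density peak of Beta(α,β) is at (α−1)/(α+β−2),
α = 1 + 0.80(25.3−2) = 19.640 and β = 25.3 − 19.640 = 5.660.

α = 19.640, β = 5.660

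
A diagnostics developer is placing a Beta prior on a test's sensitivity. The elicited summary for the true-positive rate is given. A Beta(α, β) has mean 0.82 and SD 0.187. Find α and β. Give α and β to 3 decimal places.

α = 2.641, β = 0.580

First σ² = 0.034969. Setting α = μn, β = (1−μ)n with n = α+β,
μ(1−μ)/(n+1) = 0.034969 ⇒ n+1 = 0.1476/0.034969 = 4.2209 ⇒ n = 3.2209.
Hence α = 0.82×3.2209 = 2.641, β = 0.18×3.2209 = 0.580.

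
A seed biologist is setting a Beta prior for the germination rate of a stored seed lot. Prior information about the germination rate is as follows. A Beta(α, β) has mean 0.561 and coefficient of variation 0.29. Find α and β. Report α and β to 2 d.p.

Var = (CV·μ)² = (0.29×0.561)² = 0.026468.
α+β = μ(1−μ)/Var − 1 = 0.246279/0.026468 − 1 = 8.3048.
Thus α = 0.561·8.3048 = 4.66 and β = 0.439·8.3048 = 3.65.

α = 4.66, β = 3.65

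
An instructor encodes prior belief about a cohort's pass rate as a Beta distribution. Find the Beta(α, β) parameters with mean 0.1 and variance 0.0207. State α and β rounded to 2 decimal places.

By moment matching, α+β = μ(1−μ)/σ² − 1 = (0.1·0.9)/0.0207 − 1 = 4.3478 − 1 = 3.3478.
Since α/(α+β) = μ, α = 0.1·3.3478 = 0.33 and β = 0.9·3.3478 = 3.01.

α = 0.33, β = 3.01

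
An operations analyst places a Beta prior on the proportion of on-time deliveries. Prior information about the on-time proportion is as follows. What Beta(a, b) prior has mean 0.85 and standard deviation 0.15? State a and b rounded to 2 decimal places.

a = 3.97, b = 0.70

σ² = 0.15² = 0.0225.
With s = a+b, Var = μ(1−μ)/(s+1), so s+1 = (0.85×0.15)/0.0225 = 5.6667 and s = 4.6667.
a = μs = 3.97, b = (1−μ)s = 0.70.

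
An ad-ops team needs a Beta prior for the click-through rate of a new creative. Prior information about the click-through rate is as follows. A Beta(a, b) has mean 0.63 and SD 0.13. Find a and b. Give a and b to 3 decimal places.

a = 8.060, b = 4.733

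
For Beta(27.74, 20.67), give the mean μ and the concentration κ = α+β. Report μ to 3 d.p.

κ = α+β = 27.74+20.67 = 48.41; μ = α/κ = 27.74/48.41 = 0.573.

μ = 0.573, κ = 48.41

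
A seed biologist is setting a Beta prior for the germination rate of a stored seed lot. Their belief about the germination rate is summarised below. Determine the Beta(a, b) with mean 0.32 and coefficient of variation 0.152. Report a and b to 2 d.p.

a = 29.11, b = 61.86

Var = (CV·μ)² = (0.152×0.32)² = 0.002366.
a+b = μ(1−μ)/Var − 1 = 0.2176/0.002366 − 1 = 90.9754.
Thus a = 0.32·90.9754 = 29.11 and b = 0.68·90.9754 = 61.86.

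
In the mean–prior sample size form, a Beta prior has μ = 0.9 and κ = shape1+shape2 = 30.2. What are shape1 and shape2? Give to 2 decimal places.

shape1 = 27.18, shape2 = 3.02

shape1 = μκ = 0.9×30.2 = 27.18 and shape2 = (1−μ)κ = 0.1×30.2 = 3.02.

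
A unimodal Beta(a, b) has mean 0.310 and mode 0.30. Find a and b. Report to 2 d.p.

a = 12.40, b = 27.60

With s = a+b: μ = a/s and mode = (a−1)/(s−2). Eliminating a = μs,
μs − 1 = m(s−2) ⇒ s(μ−m) = 1−2m ⇒ s = 0.40/0.010 = 40.0000.
So a = μs = 12.40, b = (1−μ)s = 27.60.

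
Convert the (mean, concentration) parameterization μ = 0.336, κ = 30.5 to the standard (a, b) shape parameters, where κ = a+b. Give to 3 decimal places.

a = μκ = 0.336×30.5 = 10.248 and b = (1−μ)κ = 0.664×30.5 = 20.252.

a = 10.248, b = 20.252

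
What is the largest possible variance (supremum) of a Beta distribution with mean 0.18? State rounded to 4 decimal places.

Var = μ(1−μ)/(α+β+1), which approaches μ(1−μ) as α+β → 0.
So the supremum is μ(1−μ) = 0.18×0.82 = 0.1476.

0.1476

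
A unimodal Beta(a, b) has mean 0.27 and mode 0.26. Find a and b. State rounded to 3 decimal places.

a = 12.960, b = 35.040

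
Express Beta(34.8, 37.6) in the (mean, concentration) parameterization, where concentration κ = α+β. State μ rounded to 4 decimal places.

μ = 0.4807, κ = 72.4

κ = α+β = 34.8+37.6 = 72.4; μ = α/κ = 34.8/72.4 = 0.4807.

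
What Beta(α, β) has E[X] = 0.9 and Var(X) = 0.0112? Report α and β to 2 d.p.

α = 6.33, β = 0.70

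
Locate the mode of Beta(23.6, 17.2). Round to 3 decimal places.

0.582

With α,β > 1, mode = (α−1)/(α+β−2) = 22.6/38.8 = 0.582.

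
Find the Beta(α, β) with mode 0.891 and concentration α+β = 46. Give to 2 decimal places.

For α,β>1 the mode is (α−1)/(α+β−2), so α = mode·(κ−2)+1 = 0.891×44+1 = 40.20.
And β = (1−mode)·(κ−2)+1 = 0.109×44+1 = 5.80.

α = 40.20, β = 5.80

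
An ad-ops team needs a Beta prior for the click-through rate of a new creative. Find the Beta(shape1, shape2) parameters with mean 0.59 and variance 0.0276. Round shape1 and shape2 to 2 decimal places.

shape1 = 4.58, shape2 = 3.18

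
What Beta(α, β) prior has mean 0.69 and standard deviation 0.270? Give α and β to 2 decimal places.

σ² = 0.270² = 0.072900.
With s = α+β, Var = μ(1−μ)/(s+1), so s+1 = (0.69×0.31)/0.072900 = 2.9342 and s = 1.9342.
α = μs = 1.33, β = (1−μ)s = 0.60.

α = 1.33, β = 0.60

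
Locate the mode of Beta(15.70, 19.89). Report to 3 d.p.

0.438

With α,β > 1, mode = (α−1)/(α+β−2) = 14.70/33.59 = 0.438.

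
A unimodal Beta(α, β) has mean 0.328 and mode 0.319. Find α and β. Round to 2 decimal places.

With s = α+β: μ = α/s and mode = (α−1)/(s−2). Eliminating α = μs,
μs − 1 = m(s−2) ⇒ s(μ−m) = 1−2m ⇒ s = 0.362/0.009 = 40.2222.
So α = μs = 13.19, β = (1−μ)s = 27.03.

α = 13.19, β = 27.03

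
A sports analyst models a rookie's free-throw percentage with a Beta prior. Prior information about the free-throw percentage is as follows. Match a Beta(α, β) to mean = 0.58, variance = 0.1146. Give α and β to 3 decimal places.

Write ν = α+β; then α = μν and Var = μ(1−μ)/(ν+1).
ν = μ(1−μ)/Var − 1 = 0.2436/0.1146 − 1 = 1.1257.
α = 0.58·1.1257 = 0.653, β = 0.42·1.1257 = 0.473.

α = 0.653, β = 0.473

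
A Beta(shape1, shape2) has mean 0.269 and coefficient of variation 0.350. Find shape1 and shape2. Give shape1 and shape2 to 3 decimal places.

shape1 = 5.698, shape2 = 15.485

Var = (CV·μ)² = (0.350×0.269)² = 0.008864.
shape1+shape2 = μ(1−μ)/Var − 1 = 0.196639/0.008864 − 1 = 21.1834.
Thus shape1 = 0.269·21.1834 = 5.698 and shape2 = 0.731·21.1834 = 15.485.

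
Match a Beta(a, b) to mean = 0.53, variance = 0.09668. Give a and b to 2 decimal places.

Write ν = a+b; then a = μν and Var = μ(1−μ)/(ν+1).
ν = μ(1−μ)/Var − 1 = 0.2491/0.09668 − 1 = 1.5765.
a = 0.53·1.5765 = 0.84, b = 0.47·1.5765 = 0.74.

a = 0.84, b = 0.74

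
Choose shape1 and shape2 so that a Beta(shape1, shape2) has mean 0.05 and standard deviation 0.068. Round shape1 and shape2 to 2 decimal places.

shape1 = 0.46, shape2 = 8.81

σ² = 0.068² = 0.004624.
With s = shape1+shape2, Var = μ(1−μ)/(s+1), so s+1 = (0.05×0.95)/0.004624 = 10.2725 and s = 9.2725.
shape1 = μs = 0.46, shape2 = (1−μ)s = 8.81.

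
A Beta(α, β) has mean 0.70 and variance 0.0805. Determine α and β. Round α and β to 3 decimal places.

α = 1.126, β = 0.483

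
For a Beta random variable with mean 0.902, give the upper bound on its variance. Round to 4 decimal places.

For fixed mean μ the Beta variance is μ(1−μ)/(α+β+1), increasing as α+β decreases.
Its least upper bound (not attained) is μ(1−μ) = 0.902·0.098 = 0.0884.

0.0884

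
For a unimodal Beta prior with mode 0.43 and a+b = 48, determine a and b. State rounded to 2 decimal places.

a = 20.78, b = 27.22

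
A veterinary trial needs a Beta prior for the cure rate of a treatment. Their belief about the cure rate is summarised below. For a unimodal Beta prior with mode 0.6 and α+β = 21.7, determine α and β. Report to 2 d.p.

Mode = (α−1)/(κ−2) with κ = α+β, so α−1 = 0.6·19.7 = 11.82.
α = 12.82; β = κ − α = 8.88.

α = 12.82, β = 8.88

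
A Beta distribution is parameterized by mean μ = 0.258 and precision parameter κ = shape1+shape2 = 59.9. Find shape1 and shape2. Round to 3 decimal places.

shape1 = μκ = 0.258×59.9 = 15.454 and shape2 = (1−μ)κ = 0.742×59.9 = 44.446.

shape1 = 15.454, shape2 = 44.446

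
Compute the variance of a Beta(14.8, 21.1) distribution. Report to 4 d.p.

Var = αβ/[(α+β)²(α+β+1)] = (14.8×21.1)/(35.9²×36.9) = 312.28/47557.089 = 0.0066.

0.0066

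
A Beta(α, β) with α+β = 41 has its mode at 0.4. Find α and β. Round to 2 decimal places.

For α,β>1 the mode is (α−1)/(α+β−2), so α = mode·(κ−2)+1 = 0.4×39+1 = 16.60.
And β = (1−mode)·(κ−2)+1 = 0.6×39+1 = 24.40.

α = 16.60, β = 24.40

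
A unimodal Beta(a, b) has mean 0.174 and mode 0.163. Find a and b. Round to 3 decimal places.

Let s = a+b. Mean gives a = μs = 0.174s; mode gives (a−1)/(s−2) = 0.163.
Substituting: 0.174s − 1 = 0.163(s−2) = 0.163s − 0.326, so 0.011s = 0.674 and s = 61.2727.
Then a = 0.174×61.2727 = 10.661 and b = s−a = 50.611.

a = 10.661, b = 50.611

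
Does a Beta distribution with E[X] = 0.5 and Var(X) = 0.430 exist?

The Beta variance bound is σ² < μ(1−μ).
Here μ(1−μ) = 0.5×0.5 = 0.25, and 0.430 ≥ 0.25.

No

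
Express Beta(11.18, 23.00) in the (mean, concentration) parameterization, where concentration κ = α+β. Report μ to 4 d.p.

μ = 0.3271, κ = 34.18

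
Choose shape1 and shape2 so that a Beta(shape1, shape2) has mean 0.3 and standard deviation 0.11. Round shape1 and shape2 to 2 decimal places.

shape1 = 4.91, shape2 = 11.45

Variance = 0.11² = 0.0121. The moment-matching identity shape1+shape2 = μ(1−μ)/Var − 1 gives
shape1+shape2 = 0.21/0.0121 − 1 = 16.3554, so shape1 = μ·16.3554 = 4.91 and shape2 = (1−μ)·16.3554 = 11.45.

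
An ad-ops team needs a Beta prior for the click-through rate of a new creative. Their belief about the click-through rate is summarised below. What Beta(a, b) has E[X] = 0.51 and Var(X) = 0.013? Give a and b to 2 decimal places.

By moment matching, a+b = μ(1−μ)/σ² − 1 = (0.51·0.49)/0.013 − 1 = 19.2231 − 1 = 18.2231.
Since a/(a+b) = μ, a = 0.51·18.2231 = 9.29 and b = 0.49·18.2231 = 8.93.

a = 9.29, b = 8.93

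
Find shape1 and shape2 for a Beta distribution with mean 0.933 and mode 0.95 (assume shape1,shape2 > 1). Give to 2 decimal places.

Let s = shape1+shape2. Mean gives shape1 = μs = 0.933s; mode gives (shape1−1)/(s−2) = 0.95.
Substituting: 0.933s − 1 = 0.95(s−2) = 0.95s − 1.90, so -0.017s = -0.90 and s = 52.9412.
Then shape1 = 0.933×52.9412 = 49.39 and shape2 = s−shape1 = 3.55.

shape1 = 49.39, shape2 = 3.55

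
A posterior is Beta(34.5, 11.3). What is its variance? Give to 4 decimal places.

0.0040

μ = 34.5/45.8 = 0.753275; Var = μ(1−μ)/(α+β+1) = 0.1858517/46.8 = 0.0040.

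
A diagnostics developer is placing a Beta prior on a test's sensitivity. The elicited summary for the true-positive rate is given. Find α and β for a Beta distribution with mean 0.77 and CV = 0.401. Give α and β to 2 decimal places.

Var = (CV·μ)² = (0.401×0.77)² = 0.095339.
α+β = μ(1−μ)/Var − 1 = 0.1771/0.095339 − 1 = 0.8576.
Thus α = 0.77·0.8576 = 0.66 and β = 0.23·0.8576 = 0.20.

α = 0.66, β = 0.20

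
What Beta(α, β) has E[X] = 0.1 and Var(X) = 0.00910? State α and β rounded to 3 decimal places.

α = 0.889, β = 8.001

Let s = α+β. The Beta variance is μ(1−μ)/(s+1).
So s+1 = μ(1−μ)/σ² = (0.1×0.9)/0.00910 = 0.09/0.00910 = 9.8901, giving s = 8.8901.
Then α = μs = 0.1×8.8901 = 0.889 and β = (1−μ)s = 0.9×8.8901 = 8.001.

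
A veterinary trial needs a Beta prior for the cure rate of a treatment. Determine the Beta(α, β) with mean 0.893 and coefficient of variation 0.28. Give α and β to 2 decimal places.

α = 0.47, β = 0.06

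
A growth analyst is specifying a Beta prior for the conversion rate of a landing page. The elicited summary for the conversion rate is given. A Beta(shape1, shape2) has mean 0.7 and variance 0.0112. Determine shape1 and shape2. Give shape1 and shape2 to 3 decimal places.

shape1 = 12.425, shape2 = 5.325

By moment matching, shape1+shape2 = μ(1−μ)/σ² − 1 = (0.7·0.3)/0.0112 − 1 = 18.7500 − 1 = 17.7500.
Since shape1/(shape1+shape2) = μ, shape1 = 0.7·17.7500 = 12.425 and shape2 = 0.3·17.7500 = 5.325.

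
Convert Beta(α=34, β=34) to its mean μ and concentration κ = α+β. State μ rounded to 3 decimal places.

μ = 0.500, κ = 68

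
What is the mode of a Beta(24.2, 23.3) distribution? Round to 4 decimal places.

0.5099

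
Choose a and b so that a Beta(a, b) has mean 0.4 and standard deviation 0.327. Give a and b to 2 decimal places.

a = 0.50, b = 0.75

Variance = 0.327² = 0.106929. The moment-matching identity a+b = μ(1−μ)/Var − 1 gives
a+b = 0.24/0.106929 − 1 = 1.2445, so a = μ·1.2445 = 0.50 and b = (1−μ)·1.2445 = 0.75.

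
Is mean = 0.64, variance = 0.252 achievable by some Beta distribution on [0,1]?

No

The Beta variance bound is σ² < μ(1−μ).
Here μ(1−μ) = 0.64×0.36 = 0.2304, and 0.252 ≥ 0.2304.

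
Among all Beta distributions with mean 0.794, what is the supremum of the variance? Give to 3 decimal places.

0.164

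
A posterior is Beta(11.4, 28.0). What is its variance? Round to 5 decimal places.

0.00509

Var = αβ/[(α+β)²(α+β+1)] = (11.4×28.0)/(39.4²×40.4) = 319.20/62715.344 = 0.00509.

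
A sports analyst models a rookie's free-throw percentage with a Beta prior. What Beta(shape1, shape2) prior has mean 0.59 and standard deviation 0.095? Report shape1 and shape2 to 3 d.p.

shape1 = 15.224, shape2 = 10.579

Variance = 0.095² = 0.009025. The moment-matching identity shape1+shape2 = μ(1−μ)/Var − 1 gives
shape1+shape2 = 0.2419/0.009025 − 1 = 25.8033, so shape1 = μ·25.8033 = 15.224 and shape2 = (1−μ)·25.8033 = 10.579.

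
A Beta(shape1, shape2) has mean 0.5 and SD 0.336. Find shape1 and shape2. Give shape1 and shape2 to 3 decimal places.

shape1 = 0.607, shape2 = 0.607

σ² = 0.336² = 0.112896.
With s = shape1+shape2, Var = μ(1−μ)/(s+1), so s+1 = (0.5×0.5)/0.112896 = 2.2144 and s = 1.2144.
shape1 = μs = 0.607, shape2 = (1−μ)s = 0.607.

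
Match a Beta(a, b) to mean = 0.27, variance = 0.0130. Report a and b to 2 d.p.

a = 3.82, b = 10.34

Let s = a+b. The Beta variance is μ(1−μ)/(s+1).
So s+1 = μ(1−μ)/σ² = (0.27×0.73)/0.0130 = 0.1971/0.0130 = 15.1615, giving s = 14.1615.
Then a = μs = 0.27×14.1615 = 3.82 and b = (1−μ)s = 0.73×14.1615 = 10.34.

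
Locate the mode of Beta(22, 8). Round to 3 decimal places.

0.750

The density x^(α−1)(1−x)^(β−1) is maximised at (α−1)/(α+β−2) = 21/28 = 0.750.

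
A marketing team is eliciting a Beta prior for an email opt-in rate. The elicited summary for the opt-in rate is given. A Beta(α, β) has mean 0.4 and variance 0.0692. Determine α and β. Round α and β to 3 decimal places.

Let s = α+β. The Beta variance is μ(1−μ)/(s+1).
So s+1 = μ(1−μ)/σ² = (0.4×0.6)/0.0692 = 0.24/0.0692 = 3.4682, giving s = 2.4682.
Then α = μs = 0.4×2.4682 = 0.987 and β = (1−μ)s = 0.6×2.4682 = 1.481.

α = 0.987, β = 1.481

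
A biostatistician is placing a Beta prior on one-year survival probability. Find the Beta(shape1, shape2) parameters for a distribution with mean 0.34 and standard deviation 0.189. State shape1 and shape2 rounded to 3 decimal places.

Variance = 0.189² = 0.035721. The moment-matching identity shape1+shape2 = μ(1−μ)/Var − 1 gives
shape1+shape2 = 0.2244/0.035721 − 1 = 5.2820, so shape1 = μ·5.2820 = 1.796 and shape2 = (1−μ)·5.2820 = 3.486.

shape1 = 1.796, shape2 = 3.486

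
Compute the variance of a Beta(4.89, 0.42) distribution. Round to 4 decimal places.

μ = 4.89/5.31 = 0.920904; Var = μ(1−μ)/(α+β+1) = 0.0728399/6.31 = 0.0115.

0.0115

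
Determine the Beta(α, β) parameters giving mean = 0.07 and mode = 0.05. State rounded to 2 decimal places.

With s = α+β: μ = α/s and mode = (α−1)/(s−2). Eliminating α = μs,
μs − 1 = m(s−2) ⇒ s(μ−m) = 1−2m ⇒ s = 0.90/0.02 = 45.0000.
So α = μs = 3.15, β = (1−μ)s = 41.85.

α = 3.15, β = 41.85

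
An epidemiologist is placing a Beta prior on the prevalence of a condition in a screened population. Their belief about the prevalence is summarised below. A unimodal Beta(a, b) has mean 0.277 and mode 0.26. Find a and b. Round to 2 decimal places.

a = 7.82, b = 20.41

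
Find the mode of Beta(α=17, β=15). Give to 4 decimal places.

0.5333

The density x^(α−1)(1−x)^(β−1) is maximised at (α−1)/(α+β−2) = 16/30 = 0.5333.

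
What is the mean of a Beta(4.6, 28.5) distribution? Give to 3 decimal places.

0.139

E[X] = α/(α+β) = 4.6/33.1 = 0.139.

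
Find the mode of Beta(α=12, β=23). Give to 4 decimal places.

With α,β > 1, mode = (α−1)/(α+β−2) = 11/33 = 0.3333.

0.3333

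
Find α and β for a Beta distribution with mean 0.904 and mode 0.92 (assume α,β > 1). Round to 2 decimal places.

α = 47.46, β = 5.04

With s = α+β: μ = α/s and mode = (α−1)/(s−2). Eliminating α = μs,
μs − 1 = m(s−2) ⇒ s(μ−m) = 1−2m ⇒ s = -0.84/-0.016 = 52.5000.
So α = μs = 47.46, β = (1−μ)s = 5.04.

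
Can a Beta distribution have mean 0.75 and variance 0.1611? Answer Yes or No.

Yes

A Beta with mean μ has variance μ(1−μ)/(α+β+1) < μ(1−μ).
Here μ(1−μ) = 0.75×0.25 = 0.1875, and 0.1611 < 0.1875.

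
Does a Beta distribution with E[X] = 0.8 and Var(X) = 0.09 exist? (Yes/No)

A Beta with mean μ has variance μ(1−μ)/(α+β+1) < μ(1−μ).
Here μ(1−μ) = 0.8×0.2 = 0.16, and 0.09 < 0.16.

Yes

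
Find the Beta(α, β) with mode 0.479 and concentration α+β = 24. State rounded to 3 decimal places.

α = 11.538, β = 12.462

Mode = (α−1)/(κ−2) with κ = α+β, so α−1 = 0.479·22 = 10.538.
α = 11.538; β = κ − α = 12.462.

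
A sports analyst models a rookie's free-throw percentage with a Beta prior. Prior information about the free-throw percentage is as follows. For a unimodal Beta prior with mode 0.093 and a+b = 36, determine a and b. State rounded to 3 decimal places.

Mode = (a−1)/(κ−2) with κ = a+b, so a−1 = 0.093·34 = 3.162.
a = 4.162; b = κ − a = 31.838.

a = 4.162, b = 31.838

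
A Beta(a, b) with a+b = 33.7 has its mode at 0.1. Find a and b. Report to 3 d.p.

For a,b>1 the mode is (a−1)/(a+b−2), so a = mode·(κ−2)+1 = 0.1×31.7+1 = 4.170.
And b = (1−mode)·(κ−2)+1 = 0.9×31.7+1 = 29.530.

a = 4.170, b = 29.530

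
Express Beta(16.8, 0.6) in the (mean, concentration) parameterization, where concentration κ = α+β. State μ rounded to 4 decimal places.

μ = 0.9655, κ = 17.4

κ = α+β = 16.8+0.6 = 17.4; μ = α/κ = 16.8/17.4 = 0.9655.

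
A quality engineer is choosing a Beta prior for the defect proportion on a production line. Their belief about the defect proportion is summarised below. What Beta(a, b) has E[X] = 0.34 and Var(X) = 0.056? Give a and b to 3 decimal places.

By moment matching, a+b = μ(1−μ)/σ² − 1 = (0.34·0.66)/0.056 − 1 = 4.0071 − 1 = 3.0071.
Since a/(a+b) = μ, a = 0.34·3.0071 = 1.022 and b = 0.66·3.0071 = 1.985.

a = 1.022, b = 1.985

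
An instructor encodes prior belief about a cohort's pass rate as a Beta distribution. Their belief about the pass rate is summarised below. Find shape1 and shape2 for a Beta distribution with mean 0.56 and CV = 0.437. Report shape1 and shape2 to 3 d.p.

Var = (CV·μ)² = (0.437×0.56)² = 0.059888.
shape1+shape2 = μ(1−μ)/Var − 1 = 0.2464/0.059888 − 1 = 3.1144.
Thus shape1 = 0.56·3.1144 = 1.744 and shape2 = 0.44·3.1144 = 1.370.

shape1 = 1.744, shape2 = 1.370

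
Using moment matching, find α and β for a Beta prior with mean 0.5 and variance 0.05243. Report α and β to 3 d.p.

By moment matching, α+β = μ(1−μ)/σ² − 1 = (0.5·0.5)/0.05243 − 1 = 4.7683 − 1 = 3.7683.
Since α/(α+β) = μ, α = 0.5·3.7683 = 1.884 and β = 0.5·3.7683 = 1.884.

α = 1.884, β = 1.884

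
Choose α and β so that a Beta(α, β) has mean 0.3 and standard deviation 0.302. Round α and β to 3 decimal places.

First σ² = 0.091204. Setting α = μn, β = (1−μ)n with n = α+β,
μ(1−μ)/(n+1) = 0.091204 ⇒ n+1 = 0.21/0.091204 = 2.3025 ⇒ n = 1.3025.
Hence α = 0.3×1.3025 = 0.391, β = 0.7×1.3025 = 0.912.

α = 0.391, β = 0.912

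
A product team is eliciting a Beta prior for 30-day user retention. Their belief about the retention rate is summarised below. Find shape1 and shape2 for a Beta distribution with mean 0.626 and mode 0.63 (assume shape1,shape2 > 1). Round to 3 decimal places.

With s = shape1+shape2: μ = shape1/s and mode = (shape1−1)/(s−2). Eliminating shape1 = μs,
μs − 1 = m(s−2) ⇒ s(μ−m) = 1−2m ⇒ s = -0.26/-0.004 = 65.0000.
So shape1 = μs = 40.690, shape2 = (1−μ)s = 24.310.

shape1 = 40.690, shape2 = 24.310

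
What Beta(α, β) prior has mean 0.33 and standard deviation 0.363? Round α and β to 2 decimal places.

Variance = 0.363² = 0.131769. The moment-matching identity α+β = μ(1−μ)/Var − 1 gives
α+β = 0.2211/0.131769 − 1 = 0.6779, so α = μ·0.6779 = 0.22 and β = (1−μ)·0.6779 = 0.45.

α = 0.22, β = 0.45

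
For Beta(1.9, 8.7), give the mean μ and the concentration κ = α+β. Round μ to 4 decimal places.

μ = 0.1792, κ = 10.6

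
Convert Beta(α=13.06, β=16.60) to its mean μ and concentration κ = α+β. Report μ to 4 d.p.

κ = α+β = 13.06+16.60 = 29.66; μ = α/κ = 13.06/29.66 = 0.4403.

μ = 0.4403, κ = 29.66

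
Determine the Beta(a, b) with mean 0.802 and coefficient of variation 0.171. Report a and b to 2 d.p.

a = 5.97, b = 1.47

Var = (CV·μ)² = (0.171×0.802)² = 0.018808.
a+b = μ(1−μ)/Var − 1 = 0.158796/0.018808 − 1 = 7.4430.
Thus a = 0.802·7.4430 = 5.97 and b = 0.198·7.4430 = 1.47.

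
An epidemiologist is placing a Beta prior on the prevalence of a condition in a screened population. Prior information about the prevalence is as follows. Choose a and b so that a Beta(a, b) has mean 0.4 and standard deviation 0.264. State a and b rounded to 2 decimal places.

First σ² = 0.069696. Setting a = μn, b = (1−μ)n with n = a+b,
μ(1−μ)/(n+1) = 0.069696 ⇒ n+1 = 0.24/0.069696 = 3.4435 ⇒ n = 2.4435.
Hence a = 0.4×2.4435 = 0.98, b = 0.6×2.4435 = 1.47.

a = 0.98, b = 1.47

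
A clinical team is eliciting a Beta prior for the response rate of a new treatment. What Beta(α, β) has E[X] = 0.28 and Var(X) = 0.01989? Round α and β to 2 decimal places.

α = 2.56, β = 6.58

Write ν = α+β; then α = μν and Var = μ(1−μ)/(ν+1).
ν = μ(1−μ)/Var − 1 = 0.2016/0.01989 − 1 = 9.1357.
α = 0.28·9.1357 = 2.56, β = 0.72·9.1357 = 6.58.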